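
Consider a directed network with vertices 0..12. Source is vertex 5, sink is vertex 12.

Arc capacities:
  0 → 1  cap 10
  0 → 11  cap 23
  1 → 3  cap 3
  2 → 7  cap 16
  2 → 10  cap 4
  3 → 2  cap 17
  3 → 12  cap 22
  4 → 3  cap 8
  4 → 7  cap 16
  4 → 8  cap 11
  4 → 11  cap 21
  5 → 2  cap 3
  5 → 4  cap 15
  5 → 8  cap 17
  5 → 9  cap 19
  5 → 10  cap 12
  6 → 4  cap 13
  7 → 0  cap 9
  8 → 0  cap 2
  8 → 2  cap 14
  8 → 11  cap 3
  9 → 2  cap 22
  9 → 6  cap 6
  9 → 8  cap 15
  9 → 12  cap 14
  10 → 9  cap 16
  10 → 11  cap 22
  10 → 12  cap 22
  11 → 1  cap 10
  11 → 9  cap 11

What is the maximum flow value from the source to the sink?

augment #1: 5→9→12 bottleneck 14, total now 14
augment #2: 5→10→12 bottleneck 12, total now 26
augment #3: 5→2→10→12 bottleneck 3, total now 29
augment #4: 5→4→3→12 bottleneck 8, total now 37
augment #5: 5→8→2→10→12 bottleneck 1, total now 38
augment #6: 5→4→11→1→3→12 bottleneck 3, total now 41

Maximum flow value: 41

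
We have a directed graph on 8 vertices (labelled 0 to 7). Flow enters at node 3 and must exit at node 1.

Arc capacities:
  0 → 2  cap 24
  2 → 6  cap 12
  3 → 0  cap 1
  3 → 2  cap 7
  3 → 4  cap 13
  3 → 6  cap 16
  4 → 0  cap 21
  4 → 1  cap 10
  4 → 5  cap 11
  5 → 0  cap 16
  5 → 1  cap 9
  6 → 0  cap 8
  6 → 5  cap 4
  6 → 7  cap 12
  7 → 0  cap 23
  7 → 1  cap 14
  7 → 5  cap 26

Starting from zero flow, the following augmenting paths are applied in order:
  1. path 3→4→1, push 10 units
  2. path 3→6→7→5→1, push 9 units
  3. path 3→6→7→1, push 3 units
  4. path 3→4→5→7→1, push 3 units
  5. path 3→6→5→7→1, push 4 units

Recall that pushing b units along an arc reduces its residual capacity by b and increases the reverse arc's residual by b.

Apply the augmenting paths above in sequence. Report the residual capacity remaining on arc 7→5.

Residual capacity of (7,5): 24

after path 1 (3→4→1, push 10): res(7,5)=26
after path 2 (3→6→7→5→1, push 9): res(7,5)=17
after path 3 (3→6→7→1, push 3): res(7,5)=17
after path 4 (3→4→5→7→1, push 3): res(7,5)=20
after path 5 (3→6→5→7→1, push 4): res(7,5)=24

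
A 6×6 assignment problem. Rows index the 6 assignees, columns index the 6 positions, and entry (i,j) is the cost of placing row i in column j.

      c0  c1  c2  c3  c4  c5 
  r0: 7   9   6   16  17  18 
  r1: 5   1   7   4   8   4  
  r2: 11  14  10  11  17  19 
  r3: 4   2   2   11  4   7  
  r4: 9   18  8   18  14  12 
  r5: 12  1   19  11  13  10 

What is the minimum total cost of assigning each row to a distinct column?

Minimum assignment cost: 35

one of 2 optimal assignments: row0→col0 (cost 7), row1→col5 (cost 4), row2→col3 (cost 11), row3→col4 (cost 4), row4→col2 (cost 8), row5→col1 (cost 1)
total = 7 + 4 + 11 + 4 + 8 + 1 = 35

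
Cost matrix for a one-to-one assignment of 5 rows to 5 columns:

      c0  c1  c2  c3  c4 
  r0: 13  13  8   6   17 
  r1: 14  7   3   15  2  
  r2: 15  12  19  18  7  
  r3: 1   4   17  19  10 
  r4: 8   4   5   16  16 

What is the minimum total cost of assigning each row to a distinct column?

Minimum assignment cost: 21

optimal assignment: row0→col3 (cost 6), row1→col2 (cost 3), row2→col4 (cost 7), row3→col0 (cost 1), row4→col1 (cost 4)
total = 6 + 3 + 7 + 1 + 4 = 21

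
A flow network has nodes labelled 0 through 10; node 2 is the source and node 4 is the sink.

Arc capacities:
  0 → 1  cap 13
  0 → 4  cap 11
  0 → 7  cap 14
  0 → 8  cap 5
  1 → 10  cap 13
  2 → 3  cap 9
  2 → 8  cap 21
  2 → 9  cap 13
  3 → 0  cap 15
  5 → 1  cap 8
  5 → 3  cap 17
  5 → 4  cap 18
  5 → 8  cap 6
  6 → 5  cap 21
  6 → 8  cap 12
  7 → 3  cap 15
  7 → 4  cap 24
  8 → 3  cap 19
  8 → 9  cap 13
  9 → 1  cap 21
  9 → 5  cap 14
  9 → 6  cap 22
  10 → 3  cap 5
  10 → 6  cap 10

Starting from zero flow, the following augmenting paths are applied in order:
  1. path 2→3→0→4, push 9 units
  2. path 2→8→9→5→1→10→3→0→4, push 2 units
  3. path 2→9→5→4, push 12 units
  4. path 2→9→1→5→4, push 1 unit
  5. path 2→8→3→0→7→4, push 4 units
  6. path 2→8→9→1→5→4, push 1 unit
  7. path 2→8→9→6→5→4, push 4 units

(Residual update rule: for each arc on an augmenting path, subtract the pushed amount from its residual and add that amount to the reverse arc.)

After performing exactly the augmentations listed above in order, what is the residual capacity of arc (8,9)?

after path 1 (2→3→0→4, push 9): res(8,9)=13
after path 2 (2→8→9→5→1→10→3→0→4, push 2): res(8,9)=11
after path 3 (2→9→5→4, push 12): res(8,9)=11
after path 4 (2→9→1→5→4, push 1): res(8,9)=11
after path 5 (2→8→3→0→7→4, push 4): res(8,9)=11
after path 6 (2→8→9→1→5→4, push 1): res(8,9)=10
after path 7 (2→8→9→6→5→4, push 4): res(8,9)=6

Residual capacity of (8,9): 6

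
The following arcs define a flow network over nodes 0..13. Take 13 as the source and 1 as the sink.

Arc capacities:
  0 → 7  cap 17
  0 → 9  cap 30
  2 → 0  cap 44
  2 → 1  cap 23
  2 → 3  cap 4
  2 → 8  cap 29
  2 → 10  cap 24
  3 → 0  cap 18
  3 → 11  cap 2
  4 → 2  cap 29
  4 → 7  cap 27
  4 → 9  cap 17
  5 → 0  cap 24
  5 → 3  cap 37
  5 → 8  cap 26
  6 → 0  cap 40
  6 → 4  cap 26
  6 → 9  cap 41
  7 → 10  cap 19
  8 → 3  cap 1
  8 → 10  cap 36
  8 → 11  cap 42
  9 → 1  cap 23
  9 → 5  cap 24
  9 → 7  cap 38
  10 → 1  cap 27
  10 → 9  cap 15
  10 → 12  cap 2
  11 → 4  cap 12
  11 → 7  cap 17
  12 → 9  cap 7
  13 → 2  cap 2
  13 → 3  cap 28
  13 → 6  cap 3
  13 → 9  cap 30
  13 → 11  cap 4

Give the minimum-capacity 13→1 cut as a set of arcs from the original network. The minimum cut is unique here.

augment #1: 13→2→1 push 2
augment #2: 13→9→1 push 23
augment #3: 13→6→4→2→1 push 3
augment #4: 13→9→7→10→1 push 7
augment #5: 13→11→4→2→1 push 4
augment #6: 13→3→0→7→10→1 push 12
augment #7: 13→3→11→4→2→1 push 2
augment #8: 13→3→0→9→5→8→10→1 push 6
max flow = 59; residual-reachable set from 13 gives S-side
cut edges (S→T): {(3,0), (3,11), (13,2), (13,6), (13,9), (13,11)} total cap 59

Min-cut arcs: {(3,0), (3,11), (13,2), (13,6), (13,9), (13,11)} (total capacity 59)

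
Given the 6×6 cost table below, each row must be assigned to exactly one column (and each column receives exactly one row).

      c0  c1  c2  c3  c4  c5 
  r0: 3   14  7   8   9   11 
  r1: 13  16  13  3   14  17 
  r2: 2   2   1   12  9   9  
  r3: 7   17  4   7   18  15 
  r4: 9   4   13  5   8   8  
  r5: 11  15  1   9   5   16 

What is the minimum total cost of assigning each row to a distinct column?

optimal assignment: row0→col0 (cost 3), row1→col3 (cost 3), row2→col1 (cost 2), row3→col2 (cost 4), row4→col5 (cost 8), row5→col4 (cost 5)
total = 3 + 3 + 2 + 4 + 8 + 5 = 25

Minimum assignment cost: 25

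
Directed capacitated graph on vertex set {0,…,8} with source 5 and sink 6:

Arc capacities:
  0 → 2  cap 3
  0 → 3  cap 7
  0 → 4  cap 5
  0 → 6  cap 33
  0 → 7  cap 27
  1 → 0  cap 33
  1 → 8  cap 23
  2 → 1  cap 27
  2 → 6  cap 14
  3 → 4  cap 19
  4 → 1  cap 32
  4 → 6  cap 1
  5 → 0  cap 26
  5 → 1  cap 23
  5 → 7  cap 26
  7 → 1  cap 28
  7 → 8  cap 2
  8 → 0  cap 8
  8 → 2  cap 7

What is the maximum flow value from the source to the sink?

augment #1: 5→0→6 bottleneck 26, total now 26
augment #2: 5→1→0→6 bottleneck 7, total now 33
augment #3: 5→1→0→2→6 bottleneck 3, total now 36
augment #4: 5→1→0→4→6 bottleneck 1, total now 37
augment #5: 5→1→8→2→6 bottleneck 7, total now 44

Maximum flow value: 44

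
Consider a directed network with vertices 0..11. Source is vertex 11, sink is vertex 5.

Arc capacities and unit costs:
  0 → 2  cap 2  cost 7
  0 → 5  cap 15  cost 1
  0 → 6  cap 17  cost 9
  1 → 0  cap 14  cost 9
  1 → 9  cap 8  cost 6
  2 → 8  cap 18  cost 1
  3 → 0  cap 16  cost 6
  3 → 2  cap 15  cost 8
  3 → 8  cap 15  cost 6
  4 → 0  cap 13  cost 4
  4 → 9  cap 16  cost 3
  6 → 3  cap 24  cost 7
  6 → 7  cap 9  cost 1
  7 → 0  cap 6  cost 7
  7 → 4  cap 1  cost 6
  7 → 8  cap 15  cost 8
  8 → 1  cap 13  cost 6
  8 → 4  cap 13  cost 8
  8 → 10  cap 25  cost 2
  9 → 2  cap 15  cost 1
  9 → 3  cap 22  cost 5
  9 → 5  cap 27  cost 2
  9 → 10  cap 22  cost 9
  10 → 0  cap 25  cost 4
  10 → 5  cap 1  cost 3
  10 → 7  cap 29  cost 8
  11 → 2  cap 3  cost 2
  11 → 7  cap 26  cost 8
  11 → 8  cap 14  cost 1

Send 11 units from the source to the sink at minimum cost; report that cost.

shortest-cost path #1: 11→8→10→5 push 1 @ unit cost 6 (adds 6)
shortest-cost path #2: 11→8→10→0→5 push 10 @ unit cost 8 (adds 80)
total cost = 86

Minimum cost for 11 units: 86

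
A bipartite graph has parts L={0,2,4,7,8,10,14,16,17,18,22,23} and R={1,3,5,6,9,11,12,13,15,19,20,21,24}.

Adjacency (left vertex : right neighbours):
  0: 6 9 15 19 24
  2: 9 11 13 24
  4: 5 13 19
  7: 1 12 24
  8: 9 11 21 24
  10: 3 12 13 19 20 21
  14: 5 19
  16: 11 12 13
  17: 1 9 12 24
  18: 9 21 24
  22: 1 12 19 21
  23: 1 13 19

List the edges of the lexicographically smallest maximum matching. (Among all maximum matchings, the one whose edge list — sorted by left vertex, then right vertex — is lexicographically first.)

|M| = 11 (so the lex-smallest maximum matching has 11 edges)
process left vertices in ascending order; for each, take the smallest-labelled available neighbour that still permits 11 edges overall, or leave it unmatched if none does
lex-smallest matching: {0-6, 2-9, 4-5, 7-1, 8-11, 10-3, 14-19, 16-12, 17-24, 18-21, 23-13}

Lex-smallest maximum matching: {(0,6), (2,9), (4,5), (7,1), (8,11), (10,3), (14,19), (16,12), (17,24), (18,21), (23,13)}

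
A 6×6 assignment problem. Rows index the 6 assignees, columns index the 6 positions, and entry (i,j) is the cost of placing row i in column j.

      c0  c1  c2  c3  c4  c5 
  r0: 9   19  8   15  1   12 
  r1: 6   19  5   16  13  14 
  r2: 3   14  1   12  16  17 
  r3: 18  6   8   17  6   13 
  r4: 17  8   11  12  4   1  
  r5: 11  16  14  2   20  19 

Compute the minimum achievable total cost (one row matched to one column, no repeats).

Minimum assignment cost: 17

optimal assignment: row0→col4 (cost 1), row1→col0 (cost 6), row2→col2 (cost 1), row3→col1 (cost 6), row4→col5 (cost 1), row5→col3 (cost 2)
total = 1 + 6 + 1 + 6 + 1 + 2 = 17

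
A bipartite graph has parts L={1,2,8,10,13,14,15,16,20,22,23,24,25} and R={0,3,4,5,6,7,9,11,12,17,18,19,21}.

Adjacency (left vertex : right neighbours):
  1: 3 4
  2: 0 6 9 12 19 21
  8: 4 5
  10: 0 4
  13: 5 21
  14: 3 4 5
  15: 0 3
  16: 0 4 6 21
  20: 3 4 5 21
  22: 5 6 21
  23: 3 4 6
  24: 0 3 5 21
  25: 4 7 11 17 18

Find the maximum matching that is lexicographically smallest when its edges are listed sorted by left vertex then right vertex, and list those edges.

|M| = 8 (so the lex-smallest maximum matching has 8 edges)
process left vertices in ascending order; for each, take the smallest-labelled available neighbour that still permits 8 edges overall, or leave it unmatched if none does
lex-smallest matching: {1-3, 2-9, 8-4, 10-0, 13-5, 16-6, 20-21, 25-7}

Lex-smallest maximum matching: {(1,3), (2,9), (8,4), (10,0), (13,5), (16,6), (20,21), (25,7)}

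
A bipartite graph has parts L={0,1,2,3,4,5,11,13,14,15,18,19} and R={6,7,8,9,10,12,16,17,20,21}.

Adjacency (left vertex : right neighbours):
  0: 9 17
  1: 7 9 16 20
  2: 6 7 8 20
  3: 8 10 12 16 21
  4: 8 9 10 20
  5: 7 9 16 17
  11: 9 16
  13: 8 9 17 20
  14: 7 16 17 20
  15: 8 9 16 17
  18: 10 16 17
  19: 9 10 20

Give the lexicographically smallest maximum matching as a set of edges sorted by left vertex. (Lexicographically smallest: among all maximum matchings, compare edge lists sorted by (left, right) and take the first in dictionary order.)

|M| = 9 (so the lex-smallest maximum matching has 9 edges)
process left vertices in ascending order; for each, take the smallest-labelled available neighbour that still permits 9 edges overall, or leave it unmatched if none does
lex-smallest matching: {0-9, 1-7, 2-6, 3-12, 4-8, 5-16, 13-17, 14-20, 18-10}

Lex-smallest maximum matching: {(0,9), (1,7), (2,6), (3,12), (4,8), (5,16), (13,17), (14,20), (18,10)}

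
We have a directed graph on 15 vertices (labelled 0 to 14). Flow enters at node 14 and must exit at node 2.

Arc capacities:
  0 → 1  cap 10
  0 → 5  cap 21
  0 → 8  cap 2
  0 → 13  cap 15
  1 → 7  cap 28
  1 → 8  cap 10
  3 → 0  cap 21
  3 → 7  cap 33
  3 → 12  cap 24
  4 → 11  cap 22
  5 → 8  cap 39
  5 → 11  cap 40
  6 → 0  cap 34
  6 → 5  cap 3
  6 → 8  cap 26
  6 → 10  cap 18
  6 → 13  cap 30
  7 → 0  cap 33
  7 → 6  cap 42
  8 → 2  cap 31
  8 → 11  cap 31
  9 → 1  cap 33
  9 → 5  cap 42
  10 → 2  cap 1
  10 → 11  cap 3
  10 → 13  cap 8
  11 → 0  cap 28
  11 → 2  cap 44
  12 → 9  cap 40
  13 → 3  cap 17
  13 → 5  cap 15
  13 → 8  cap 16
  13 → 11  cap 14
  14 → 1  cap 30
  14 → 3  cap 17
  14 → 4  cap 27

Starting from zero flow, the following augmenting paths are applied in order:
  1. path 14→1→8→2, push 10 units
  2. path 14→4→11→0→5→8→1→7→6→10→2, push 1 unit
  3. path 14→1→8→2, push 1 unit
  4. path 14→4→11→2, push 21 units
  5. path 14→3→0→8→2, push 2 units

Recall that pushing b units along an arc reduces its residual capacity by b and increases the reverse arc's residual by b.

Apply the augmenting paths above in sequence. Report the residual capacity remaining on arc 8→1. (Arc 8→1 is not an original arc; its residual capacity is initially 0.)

after path 1 (14→1→8→2, push 10): res(8,1)=10
after path 2 (14→4→11→0→5→8→1→7→6→10→2, push 1): res(8,1)=9
after path 3 (14→1→8→2, push 1): res(8,1)=10
after path 4 (14→4→11→2, push 21): res(8,1)=10
after path 5 (14→3→0→8→2, push 2): res(8,1)=10

Residual capacity of (8,1): 10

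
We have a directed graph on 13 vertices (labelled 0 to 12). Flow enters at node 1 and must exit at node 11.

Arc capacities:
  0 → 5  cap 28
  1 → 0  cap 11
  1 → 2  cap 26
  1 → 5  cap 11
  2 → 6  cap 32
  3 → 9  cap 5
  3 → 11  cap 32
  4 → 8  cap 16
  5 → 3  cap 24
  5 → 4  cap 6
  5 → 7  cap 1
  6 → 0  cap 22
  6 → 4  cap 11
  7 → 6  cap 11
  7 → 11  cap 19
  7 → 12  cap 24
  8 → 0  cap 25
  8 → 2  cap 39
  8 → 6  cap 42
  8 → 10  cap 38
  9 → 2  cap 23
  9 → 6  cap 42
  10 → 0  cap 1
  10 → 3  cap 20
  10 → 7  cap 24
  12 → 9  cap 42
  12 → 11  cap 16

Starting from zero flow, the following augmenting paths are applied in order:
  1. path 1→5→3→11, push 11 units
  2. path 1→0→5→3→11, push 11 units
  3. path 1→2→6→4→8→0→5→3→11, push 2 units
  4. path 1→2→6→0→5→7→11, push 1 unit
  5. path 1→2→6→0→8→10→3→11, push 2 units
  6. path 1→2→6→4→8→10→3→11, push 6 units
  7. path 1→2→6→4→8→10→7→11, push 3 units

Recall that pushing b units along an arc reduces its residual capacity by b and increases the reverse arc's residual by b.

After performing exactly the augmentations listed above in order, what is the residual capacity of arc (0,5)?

Residual capacity of (0,5): 14

after path 1 (1→5→3→11, push 11): res(0,5)=28
after path 2 (1→0→5→3→11, push 11): res(0,5)=17
after path 3 (1→2→6→4→8→0→5→3→11, push 2): res(0,5)=15
after path 4 (1→2→6→0→5→7→11, push 1): res(0,5)=14
after path 5 (1→2→6→0→8→10→3→11, push 2): res(0,5)=14
after path 6 (1→2→6→4→8→10→3→11, push 6): res(0,5)=14
after path 7 (1→2→6→4→8→10→7→11, push 3): res(0,5)=14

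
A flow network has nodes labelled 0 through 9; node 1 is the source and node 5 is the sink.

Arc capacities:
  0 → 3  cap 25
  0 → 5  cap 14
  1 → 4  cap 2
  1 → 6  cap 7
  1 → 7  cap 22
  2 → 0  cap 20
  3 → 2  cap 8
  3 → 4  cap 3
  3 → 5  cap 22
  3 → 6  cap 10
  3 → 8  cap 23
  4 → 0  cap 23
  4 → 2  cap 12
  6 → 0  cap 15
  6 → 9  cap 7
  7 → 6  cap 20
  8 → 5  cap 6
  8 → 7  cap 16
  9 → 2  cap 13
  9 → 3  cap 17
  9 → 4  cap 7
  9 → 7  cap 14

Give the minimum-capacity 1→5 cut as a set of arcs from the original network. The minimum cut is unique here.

Min-cut arcs: {(1,4), (6,0), (6,9)} (total capacity 24)

augment #1: 1→4→0→5 push 2
augment #2: 1→6→0→5 push 7
augment #3: 1→7→6→0→5 push 5
augment #4: 1→7→6→0→3→5 push 3
augment #5: 1→7→6→9→3→5 push 7
max flow = 24; residual-reachable set from 1 gives S-side
cut edges (S→T): {(1,4), (6,0), (6,9)} total cap 24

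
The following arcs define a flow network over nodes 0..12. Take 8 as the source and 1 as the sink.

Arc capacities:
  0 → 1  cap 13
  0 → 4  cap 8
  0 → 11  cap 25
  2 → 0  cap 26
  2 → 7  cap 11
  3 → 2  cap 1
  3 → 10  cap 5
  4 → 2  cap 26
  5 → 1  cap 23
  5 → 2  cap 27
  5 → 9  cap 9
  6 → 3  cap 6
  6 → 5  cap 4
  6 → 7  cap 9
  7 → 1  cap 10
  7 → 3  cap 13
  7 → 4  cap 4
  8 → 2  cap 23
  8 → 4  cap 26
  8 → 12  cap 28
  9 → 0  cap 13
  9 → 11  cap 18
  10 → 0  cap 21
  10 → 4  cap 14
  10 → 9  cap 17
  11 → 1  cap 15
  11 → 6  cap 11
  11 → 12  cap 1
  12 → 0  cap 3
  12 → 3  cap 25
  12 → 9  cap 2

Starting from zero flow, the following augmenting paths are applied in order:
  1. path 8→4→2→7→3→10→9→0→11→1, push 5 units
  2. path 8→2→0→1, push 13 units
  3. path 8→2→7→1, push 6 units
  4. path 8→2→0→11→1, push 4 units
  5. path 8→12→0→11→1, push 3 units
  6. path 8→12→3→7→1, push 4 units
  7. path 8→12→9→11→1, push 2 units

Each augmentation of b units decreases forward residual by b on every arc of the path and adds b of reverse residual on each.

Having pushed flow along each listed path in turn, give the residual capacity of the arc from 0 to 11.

Residual capacity of (0,11): 13

after path 1 (8→4→2→7→3→10→9→0→11→1, push 5): res(0,11)=20
after path 2 (8→2→0→1, push 13): res(0,11)=20
after path 3 (8→2→7→1, push 6): res(0,11)=20
after path 4 (8→2→0→11→1, push 4): res(0,11)=16
after path 5 (8→12→0→11→1, push 3): res(0,11)=13
after path 6 (8→12→3→7→1, push 4): res(0,11)=13
after path 7 (8→12→9→11→1, push 2): res(0,11)=13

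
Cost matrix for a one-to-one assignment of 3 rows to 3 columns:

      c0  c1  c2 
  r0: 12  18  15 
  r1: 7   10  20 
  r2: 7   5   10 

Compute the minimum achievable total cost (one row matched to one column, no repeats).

optimal assignment: row0→col2 (cost 15), row1→col0 (cost 7), row2→col1 (cost 5)
total = 15 + 7 + 5 = 27

Minimum assignment cost: 27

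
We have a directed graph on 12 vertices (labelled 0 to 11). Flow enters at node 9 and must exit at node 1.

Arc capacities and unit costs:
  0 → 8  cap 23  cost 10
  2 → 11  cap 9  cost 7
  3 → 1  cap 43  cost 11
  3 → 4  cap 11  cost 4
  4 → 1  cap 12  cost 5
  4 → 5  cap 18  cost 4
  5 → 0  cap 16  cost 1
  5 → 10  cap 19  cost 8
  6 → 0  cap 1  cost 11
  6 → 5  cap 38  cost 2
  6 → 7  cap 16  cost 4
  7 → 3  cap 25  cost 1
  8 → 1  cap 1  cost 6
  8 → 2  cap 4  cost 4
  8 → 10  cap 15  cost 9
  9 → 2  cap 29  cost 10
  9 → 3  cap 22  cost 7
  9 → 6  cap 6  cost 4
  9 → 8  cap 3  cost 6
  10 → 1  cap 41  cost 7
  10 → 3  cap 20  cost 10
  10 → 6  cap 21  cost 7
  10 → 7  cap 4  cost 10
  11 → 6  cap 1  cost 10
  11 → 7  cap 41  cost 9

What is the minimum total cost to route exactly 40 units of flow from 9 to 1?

Minimum cost for 40 units: 892

shortest-cost path #1: 9→8→1 push 1 @ unit cost 12 (adds 12)
shortest-cost path #2: 9→3→4→1 push 11 @ unit cost 16 (adds 176)
shortest-cost path #3: 9→3→1 push 11 @ unit cost 18 (adds 198)
shortest-cost path #4: 9→6→7→3→1 push 6 @ unit cost 20 (adds 120)
shortest-cost path #5: 9→8→10→1 push 2 @ unit cost 22 (adds 44)
shortest-cost path #6: 9→2→11→7→3→1 push 9 @ unit cost 38 (adds 342)
total cost = 892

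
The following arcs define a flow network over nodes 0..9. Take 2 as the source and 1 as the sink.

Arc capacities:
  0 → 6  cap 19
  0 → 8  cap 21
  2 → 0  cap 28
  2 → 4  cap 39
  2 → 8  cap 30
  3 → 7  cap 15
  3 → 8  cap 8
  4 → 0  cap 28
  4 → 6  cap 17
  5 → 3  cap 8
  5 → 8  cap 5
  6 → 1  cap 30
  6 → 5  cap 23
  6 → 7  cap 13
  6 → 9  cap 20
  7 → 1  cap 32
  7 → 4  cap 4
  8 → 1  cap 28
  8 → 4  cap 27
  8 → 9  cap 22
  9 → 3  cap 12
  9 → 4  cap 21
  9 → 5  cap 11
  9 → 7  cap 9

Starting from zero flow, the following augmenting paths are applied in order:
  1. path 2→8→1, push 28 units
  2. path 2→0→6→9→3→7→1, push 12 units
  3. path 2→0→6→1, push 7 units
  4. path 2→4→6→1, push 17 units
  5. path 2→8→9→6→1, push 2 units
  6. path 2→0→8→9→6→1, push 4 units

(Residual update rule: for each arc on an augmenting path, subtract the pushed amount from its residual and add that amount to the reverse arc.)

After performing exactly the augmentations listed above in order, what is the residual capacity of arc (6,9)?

Residual capacity of (6,9): 14

after path 1 (2→8→1, push 28): res(6,9)=20
after path 2 (2→0→6→9→3→7→1, push 12): res(6,9)=8
after path 3 (2→0→6→1, push 7): res(6,9)=8
after path 4 (2→4→6→1, push 17): res(6,9)=8
after path 5 (2→8→9→6→1, push 2): res(6,9)=10
after path 6 (2→0→8→9→6→1, push 4): res(6,9)=14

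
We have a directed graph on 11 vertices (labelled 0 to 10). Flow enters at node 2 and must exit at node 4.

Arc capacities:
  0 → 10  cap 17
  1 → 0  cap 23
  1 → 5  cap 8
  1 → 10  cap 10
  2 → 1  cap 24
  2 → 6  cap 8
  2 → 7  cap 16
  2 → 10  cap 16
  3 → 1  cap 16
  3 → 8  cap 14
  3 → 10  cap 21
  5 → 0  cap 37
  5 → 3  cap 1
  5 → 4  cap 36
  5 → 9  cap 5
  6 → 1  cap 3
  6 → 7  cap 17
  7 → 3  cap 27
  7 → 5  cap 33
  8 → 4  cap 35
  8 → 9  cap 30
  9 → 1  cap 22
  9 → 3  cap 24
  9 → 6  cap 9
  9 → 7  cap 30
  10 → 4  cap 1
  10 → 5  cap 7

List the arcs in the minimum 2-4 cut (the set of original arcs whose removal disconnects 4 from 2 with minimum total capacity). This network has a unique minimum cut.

Min-cut arcs: {(1,5), (2,6), (2,7), (10,4), (10,5)} (total capacity 40)

augment #1: 2→10→4 push 1
augment #2: 2→1→5→4 push 8
augment #3: 2→7→5→4 push 16
augment #4: 2→10→5→4 push 7
augment #5: 2→6→7→5→4 push 5
augment #6: 2→6→7→3→8→4 push 3
max flow = 40; residual-reachable set from 2 gives S-side
cut edges (S→T): {(1,5), (2,6), (2,7), (10,4), (10,5)} total cap 40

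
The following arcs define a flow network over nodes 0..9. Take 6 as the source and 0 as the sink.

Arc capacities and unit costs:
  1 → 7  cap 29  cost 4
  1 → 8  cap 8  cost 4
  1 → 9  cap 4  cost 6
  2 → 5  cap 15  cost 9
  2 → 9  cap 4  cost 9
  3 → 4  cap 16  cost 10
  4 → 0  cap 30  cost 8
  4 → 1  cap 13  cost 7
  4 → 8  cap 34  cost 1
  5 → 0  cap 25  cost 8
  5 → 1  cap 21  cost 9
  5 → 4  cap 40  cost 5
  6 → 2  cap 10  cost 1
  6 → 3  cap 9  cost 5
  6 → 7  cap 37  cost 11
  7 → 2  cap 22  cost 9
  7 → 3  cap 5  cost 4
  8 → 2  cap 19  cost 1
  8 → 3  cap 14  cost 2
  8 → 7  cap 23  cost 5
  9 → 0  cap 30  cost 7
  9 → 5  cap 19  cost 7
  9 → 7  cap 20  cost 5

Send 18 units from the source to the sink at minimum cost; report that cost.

Minimum cost for 18 units: 360

shortest-cost path #1: 6→2→9→0 push 4 @ unit cost 17 (adds 68)
shortest-cost path #2: 6→2→5→0 push 6 @ unit cost 18 (adds 108)
shortest-cost path #3: 6→3→4→0 push 8 @ unit cost 23 (adds 184)
total cost = 360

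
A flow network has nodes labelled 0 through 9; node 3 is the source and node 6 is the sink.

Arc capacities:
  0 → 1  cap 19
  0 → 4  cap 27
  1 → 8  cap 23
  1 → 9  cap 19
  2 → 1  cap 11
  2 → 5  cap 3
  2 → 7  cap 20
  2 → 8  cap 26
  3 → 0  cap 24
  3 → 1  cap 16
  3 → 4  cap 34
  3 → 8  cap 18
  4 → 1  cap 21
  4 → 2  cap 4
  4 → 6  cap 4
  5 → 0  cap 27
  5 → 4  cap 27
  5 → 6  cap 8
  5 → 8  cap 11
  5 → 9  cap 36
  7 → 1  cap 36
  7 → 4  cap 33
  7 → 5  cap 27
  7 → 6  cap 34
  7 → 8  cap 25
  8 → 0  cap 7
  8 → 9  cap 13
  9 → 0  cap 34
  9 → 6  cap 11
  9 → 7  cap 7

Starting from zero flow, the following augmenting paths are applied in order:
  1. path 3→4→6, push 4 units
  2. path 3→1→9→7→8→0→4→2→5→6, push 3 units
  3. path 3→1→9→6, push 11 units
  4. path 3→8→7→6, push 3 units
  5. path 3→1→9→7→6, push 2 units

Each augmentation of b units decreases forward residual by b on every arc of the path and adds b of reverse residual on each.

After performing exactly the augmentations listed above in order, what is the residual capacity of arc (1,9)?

Residual capacity of (1,9): 3

after path 1 (3→4→6, push 4): res(1,9)=19
after path 2 (3→1→9→7→8→0→4→2→5→6, push 3): res(1,9)=16
after path 3 (3→1→9→6, push 11): res(1,9)=5
after path 4 (3→8→7→6, push 3): res(1,9)=5
after path 5 (3→1→9→7→6, push 2): res(1,9)=3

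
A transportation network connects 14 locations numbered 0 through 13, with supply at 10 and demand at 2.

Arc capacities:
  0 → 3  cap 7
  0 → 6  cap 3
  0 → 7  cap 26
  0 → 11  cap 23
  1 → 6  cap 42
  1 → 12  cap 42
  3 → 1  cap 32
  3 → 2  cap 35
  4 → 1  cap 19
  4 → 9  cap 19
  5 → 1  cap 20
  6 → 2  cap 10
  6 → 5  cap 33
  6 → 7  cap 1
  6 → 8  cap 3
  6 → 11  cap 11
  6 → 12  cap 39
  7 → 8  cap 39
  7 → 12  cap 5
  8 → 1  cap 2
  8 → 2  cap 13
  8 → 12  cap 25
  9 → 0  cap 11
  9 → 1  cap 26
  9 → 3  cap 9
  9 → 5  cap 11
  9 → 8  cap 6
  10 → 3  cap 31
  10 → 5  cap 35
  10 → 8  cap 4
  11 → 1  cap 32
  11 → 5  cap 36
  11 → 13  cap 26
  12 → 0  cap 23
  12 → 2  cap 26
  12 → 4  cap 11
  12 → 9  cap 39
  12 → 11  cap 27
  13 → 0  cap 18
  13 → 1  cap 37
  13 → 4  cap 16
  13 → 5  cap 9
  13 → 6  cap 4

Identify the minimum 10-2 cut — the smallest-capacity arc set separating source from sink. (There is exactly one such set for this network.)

augment #1: 10→3→2 push 31
augment #2: 10→8→2 push 4
augment #3: 10→5→1→6→2 push 10
augment #4: 10→5→1→12→2 push 10
max flow = 55; residual-reachable set from 10 gives S-side
cut edges (S→T): {(5,1), (10,3), (10,8)} total cap 55

Min-cut arcs: {(5,1), (10,3), (10,8)} (total capacity 55)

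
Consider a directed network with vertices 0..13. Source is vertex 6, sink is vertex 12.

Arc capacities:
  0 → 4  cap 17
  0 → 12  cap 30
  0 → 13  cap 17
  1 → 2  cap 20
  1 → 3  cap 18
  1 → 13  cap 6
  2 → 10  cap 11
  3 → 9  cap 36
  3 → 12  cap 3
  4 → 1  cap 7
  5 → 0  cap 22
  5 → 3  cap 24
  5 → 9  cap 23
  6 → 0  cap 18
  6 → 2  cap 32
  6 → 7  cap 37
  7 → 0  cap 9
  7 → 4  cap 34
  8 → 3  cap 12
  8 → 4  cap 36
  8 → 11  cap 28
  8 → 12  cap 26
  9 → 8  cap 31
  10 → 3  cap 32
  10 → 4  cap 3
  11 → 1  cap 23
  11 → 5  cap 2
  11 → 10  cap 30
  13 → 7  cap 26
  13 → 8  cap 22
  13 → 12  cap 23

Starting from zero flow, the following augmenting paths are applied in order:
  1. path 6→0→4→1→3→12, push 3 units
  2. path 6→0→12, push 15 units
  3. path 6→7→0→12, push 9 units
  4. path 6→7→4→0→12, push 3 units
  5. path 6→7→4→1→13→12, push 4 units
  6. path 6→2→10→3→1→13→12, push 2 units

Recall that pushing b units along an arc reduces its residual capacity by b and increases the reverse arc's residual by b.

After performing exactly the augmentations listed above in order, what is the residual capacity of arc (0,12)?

Residual capacity of (0,12): 3

after path 1 (6→0→4→1→3→12, push 3): res(0,12)=30
after path 2 (6→0→12, push 15): res(0,12)=15
after path 3 (6→7→0→12, push 9): res(0,12)=6
after path 4 (6→7→4→0→12, push 3): res(0,12)=3
after path 5 (6→7→4→1→13→12, push 4): res(0,12)=3
after path 6 (6→2→10→3→1→13→12, push 2): res(0,12)=3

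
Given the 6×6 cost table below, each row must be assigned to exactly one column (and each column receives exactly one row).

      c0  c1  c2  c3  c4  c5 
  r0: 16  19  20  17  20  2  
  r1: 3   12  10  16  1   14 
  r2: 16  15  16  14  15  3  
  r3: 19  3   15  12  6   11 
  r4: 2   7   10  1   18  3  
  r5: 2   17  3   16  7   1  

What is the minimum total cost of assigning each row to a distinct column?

one of 2 optimal assignments: row0→col5 (cost 2), row1→col4 (cost 1), row2→col2 (cost 16), row3→col1 (cost 3), row4→col3 (cost 1), row5→col0 (cost 2)
total = 2 + 1 + 16 + 3 + 1 + 2 = 25

Minimum assignment cost: 25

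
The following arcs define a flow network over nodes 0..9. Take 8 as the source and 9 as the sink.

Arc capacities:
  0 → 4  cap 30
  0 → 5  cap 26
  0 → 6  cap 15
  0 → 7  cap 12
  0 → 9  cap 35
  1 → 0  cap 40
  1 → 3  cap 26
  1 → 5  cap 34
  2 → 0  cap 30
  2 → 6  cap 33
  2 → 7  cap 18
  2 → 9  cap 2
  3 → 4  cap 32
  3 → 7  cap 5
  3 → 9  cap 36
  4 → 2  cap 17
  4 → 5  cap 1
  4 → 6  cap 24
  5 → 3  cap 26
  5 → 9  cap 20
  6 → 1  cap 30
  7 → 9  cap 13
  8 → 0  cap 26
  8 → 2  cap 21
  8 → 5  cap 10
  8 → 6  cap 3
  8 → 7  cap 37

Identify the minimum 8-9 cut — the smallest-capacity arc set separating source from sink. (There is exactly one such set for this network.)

augment #1: 8→0→9 push 26
augment #2: 8→2→9 push 2
augment #3: 8→5→9 push 10
augment #4: 8→7→9 push 13
augment #5: 8→2→0→9 push 9
augment #6: 8→2→0→5→9 push 10
augment #7: 8→6→1→3→9 push 3
max flow = 73; residual-reachable set from 8 gives S-side
cut edges (S→T): {(7,9), (8,0), (8,2), (8,5), (8,6)} total cap 73

Min-cut arcs: {(7,9), (8,0), (8,2), (8,5), (8,6)} (total capacity 73)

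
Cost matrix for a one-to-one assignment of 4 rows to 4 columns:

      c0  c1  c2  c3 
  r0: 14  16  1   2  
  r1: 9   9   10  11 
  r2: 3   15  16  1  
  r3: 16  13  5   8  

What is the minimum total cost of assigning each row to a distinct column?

optimal assignment: row0→col3 (cost 2), row1→col1 (cost 9), row2→col0 (cost 3), row3→col2 (cost 5)
total = 2 + 9 + 3 + 5 = 19

Minimum assignment cost: 19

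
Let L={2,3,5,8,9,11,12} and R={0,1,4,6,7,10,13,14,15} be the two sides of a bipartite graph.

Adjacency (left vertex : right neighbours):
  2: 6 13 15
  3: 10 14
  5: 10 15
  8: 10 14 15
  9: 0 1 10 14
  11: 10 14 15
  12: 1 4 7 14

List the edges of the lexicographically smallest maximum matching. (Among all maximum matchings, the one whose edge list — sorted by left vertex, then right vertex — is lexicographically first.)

Lex-smallest maximum matching: {(2,6), (3,10), (5,15), (8,14), (9,0), (12,1)}

|M| = 6 (so the lex-smallest maximum matching has 6 edges)
process left vertices in ascending order; for each, take the smallest-labelled available neighbour that still permits 6 edges overall, or leave it unmatched if none does
lex-smallest matching: {2-6, 3-10, 5-15, 8-14, 9-0, 12-1}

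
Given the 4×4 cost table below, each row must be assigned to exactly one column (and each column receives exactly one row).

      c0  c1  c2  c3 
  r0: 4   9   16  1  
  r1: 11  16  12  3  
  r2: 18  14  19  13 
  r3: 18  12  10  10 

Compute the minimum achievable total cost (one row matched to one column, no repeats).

Minimum assignment cost: 31

optimal assignment: row0→col0 (cost 4), row1→col3 (cost 3), row2→col1 (cost 14), row3→col2 (cost 10)
total = 4 + 3 + 14 + 10 = 31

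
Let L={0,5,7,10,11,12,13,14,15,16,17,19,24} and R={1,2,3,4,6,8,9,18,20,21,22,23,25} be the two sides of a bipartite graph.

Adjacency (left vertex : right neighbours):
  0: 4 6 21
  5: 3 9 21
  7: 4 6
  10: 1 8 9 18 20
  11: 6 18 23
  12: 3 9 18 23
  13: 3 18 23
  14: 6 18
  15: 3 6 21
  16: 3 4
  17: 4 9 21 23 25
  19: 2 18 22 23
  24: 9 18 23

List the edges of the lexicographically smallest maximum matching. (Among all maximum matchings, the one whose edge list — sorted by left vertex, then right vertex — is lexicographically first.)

Lex-smallest maximum matching: {(0,4), (5,3), (7,6), (10,1), (11,18), (12,9), (13,23), (15,21), (17,25), (19,2)}

|M| = 10 (so the lex-smallest maximum matching has 10 edges)
process left vertices in ascending order; for each, take the smallest-labelled available neighbour that still permits 10 edges overall, or leave it unmatched if none does
lex-smallest matching: {0-4, 5-3, 7-6, 10-1, 11-18, 12-9, 13-23, 15-21, 17-25, 19-2}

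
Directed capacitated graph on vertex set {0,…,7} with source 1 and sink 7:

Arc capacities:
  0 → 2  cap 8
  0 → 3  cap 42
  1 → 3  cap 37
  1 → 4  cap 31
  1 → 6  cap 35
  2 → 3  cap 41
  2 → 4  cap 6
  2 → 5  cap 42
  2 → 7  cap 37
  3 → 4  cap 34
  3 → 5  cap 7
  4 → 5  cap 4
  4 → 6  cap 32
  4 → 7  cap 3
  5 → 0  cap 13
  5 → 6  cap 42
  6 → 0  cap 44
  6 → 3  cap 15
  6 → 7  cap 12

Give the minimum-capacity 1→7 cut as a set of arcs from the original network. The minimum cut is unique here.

Min-cut arcs: {(0,2), (4,7), (6,7)} (total capacity 23)

augment #1: 1→4→7 push 3
augment #2: 1→6→7 push 12
augment #3: 1→6→0→2→7 push 8
max flow = 23; residual-reachable set from 1 gives S-side
cut edges (S→T): {(0,2), (4,7), (6,7)} total cap 23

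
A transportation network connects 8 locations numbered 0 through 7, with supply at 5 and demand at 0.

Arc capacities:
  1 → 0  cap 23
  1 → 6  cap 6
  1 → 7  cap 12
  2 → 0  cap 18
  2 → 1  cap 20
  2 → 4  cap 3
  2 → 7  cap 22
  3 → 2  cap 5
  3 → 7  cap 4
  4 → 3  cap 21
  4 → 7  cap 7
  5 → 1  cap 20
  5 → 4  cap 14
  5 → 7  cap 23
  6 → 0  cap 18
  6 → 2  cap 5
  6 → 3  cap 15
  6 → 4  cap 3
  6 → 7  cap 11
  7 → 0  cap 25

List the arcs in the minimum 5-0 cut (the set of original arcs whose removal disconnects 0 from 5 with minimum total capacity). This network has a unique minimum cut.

Min-cut arcs: {(3,2), (5,1), (7,0)} (total capacity 50)

augment #1: 5→1→0 push 20
augment #2: 5→7→0 push 23
augment #3: 5→4→7→0 push 2
augment #4: 5→4→3→2→0 push 5
max flow = 50; residual-reachable set from 5 gives S-side
cut edges (S→T): {(3,2), (5,1), (7,0)} total cap 50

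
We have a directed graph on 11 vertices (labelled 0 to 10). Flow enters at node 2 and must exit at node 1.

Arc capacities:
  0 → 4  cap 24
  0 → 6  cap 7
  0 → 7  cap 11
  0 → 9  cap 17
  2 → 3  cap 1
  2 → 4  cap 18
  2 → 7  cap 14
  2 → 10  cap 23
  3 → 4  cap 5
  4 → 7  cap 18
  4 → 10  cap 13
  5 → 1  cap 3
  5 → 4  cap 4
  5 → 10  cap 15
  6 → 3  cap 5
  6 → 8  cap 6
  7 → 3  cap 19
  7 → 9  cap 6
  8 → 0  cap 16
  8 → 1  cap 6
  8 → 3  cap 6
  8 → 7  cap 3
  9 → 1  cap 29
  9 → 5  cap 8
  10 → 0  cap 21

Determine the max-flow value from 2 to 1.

Maximum flow value: 27

augment #1: 2→7→9→1 bottleneck 6, total now 6
augment #2: 2→10→0→9→1 bottleneck 17, total now 23
augment #3: 2→10→0→6→8→1 bottleneck 4, total now 27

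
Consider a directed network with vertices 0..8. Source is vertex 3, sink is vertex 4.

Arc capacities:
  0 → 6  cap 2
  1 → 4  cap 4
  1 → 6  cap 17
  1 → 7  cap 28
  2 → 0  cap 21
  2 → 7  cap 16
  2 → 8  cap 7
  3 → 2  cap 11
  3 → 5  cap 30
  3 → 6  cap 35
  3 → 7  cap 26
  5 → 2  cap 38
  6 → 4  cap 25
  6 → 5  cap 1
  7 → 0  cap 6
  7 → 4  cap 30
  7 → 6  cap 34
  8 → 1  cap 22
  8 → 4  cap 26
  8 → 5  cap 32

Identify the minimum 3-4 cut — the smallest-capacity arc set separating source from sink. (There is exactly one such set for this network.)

Min-cut arcs: {(2,8), (6,4), (7,4)} (total capacity 62)

augment #1: 3→6→4 push 25
augment #2: 3→7→4 push 26
augment #3: 3→2→7→4 push 4
augment #4: 3→2→8→4 push 7
max flow = 62; residual-reachable set from 3 gives S-side
cut edges (S→T): {(2,8), (6,4), (7,4)} total cap 62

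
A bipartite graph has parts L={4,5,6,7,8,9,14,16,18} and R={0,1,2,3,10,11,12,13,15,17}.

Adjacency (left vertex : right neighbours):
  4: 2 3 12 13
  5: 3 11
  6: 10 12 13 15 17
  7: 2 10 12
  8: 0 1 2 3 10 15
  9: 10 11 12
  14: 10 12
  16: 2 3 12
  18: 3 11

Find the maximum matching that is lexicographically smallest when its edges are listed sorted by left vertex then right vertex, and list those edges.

|M| = 8 (so the lex-smallest maximum matching has 8 edges)
process left vertices in ascending order; for each, take the smallest-labelled available neighbour that still permits 8 edges overall, or leave it unmatched if none does
lex-smallest matching: {4-13, 5-3, 6-15, 7-2, 8-0, 9-10, 14-12, 18-11}

Lex-smallest maximum matching: {(4,13), (5,3), (6,15), (7,2), (8,0), (9,10), (14,12), (18,11)}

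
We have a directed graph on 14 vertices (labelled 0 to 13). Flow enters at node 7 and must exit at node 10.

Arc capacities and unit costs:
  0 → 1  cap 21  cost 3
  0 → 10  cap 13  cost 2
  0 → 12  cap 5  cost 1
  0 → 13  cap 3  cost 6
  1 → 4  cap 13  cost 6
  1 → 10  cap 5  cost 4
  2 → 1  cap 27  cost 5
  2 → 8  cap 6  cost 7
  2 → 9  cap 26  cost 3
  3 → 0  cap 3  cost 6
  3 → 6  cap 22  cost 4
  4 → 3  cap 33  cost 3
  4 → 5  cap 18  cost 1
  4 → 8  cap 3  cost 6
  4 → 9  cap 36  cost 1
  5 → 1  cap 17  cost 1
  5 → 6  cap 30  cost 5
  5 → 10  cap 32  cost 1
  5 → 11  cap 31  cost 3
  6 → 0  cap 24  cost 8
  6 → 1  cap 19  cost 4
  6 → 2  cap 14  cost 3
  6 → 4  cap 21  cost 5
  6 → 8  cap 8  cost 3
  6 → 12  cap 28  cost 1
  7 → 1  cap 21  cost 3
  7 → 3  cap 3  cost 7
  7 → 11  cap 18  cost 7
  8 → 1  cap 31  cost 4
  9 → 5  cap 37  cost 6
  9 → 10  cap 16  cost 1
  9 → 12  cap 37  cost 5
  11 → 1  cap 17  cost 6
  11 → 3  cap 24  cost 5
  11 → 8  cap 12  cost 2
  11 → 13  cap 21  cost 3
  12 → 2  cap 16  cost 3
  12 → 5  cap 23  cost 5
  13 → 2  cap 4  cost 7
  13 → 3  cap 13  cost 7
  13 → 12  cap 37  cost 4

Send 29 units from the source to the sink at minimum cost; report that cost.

shortest-cost path #1: 7→1→10 push 5 @ unit cost 7 (adds 35)
shortest-cost path #2: 7→1→4→5→10 push 13 @ unit cost 11 (adds 143)
shortest-cost path #3: 7→3→0→10 push 3 @ unit cost 15 (adds 45)
shortest-cost path #4: 7→11→13→12→5→10 push 8 @ unit cost 20 (adds 160)
total cost = 383

Minimum cost for 29 units: 383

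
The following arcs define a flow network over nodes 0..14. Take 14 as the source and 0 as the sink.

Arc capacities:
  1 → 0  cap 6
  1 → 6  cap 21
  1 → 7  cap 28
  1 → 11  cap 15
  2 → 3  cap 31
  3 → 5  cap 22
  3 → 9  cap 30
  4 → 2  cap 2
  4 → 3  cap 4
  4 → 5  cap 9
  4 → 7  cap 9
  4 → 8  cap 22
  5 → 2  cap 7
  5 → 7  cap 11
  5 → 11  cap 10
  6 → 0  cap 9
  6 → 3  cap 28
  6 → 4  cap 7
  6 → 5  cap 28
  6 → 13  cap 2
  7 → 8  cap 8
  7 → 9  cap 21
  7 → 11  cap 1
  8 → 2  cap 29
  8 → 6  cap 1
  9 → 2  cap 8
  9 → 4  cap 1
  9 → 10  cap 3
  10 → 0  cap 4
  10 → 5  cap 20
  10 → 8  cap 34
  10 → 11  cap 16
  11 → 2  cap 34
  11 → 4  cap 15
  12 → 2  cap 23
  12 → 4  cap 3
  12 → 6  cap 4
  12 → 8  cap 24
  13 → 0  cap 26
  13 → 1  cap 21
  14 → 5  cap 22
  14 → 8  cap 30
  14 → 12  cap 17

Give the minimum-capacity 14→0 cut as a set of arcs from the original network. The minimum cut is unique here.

Min-cut arcs: {(8,6), (9,10), (12,6)} (total capacity 8)

augment #1: 14→8→6→0 push 1
augment #2: 14→12→6→0 push 4
augment #3: 14→5→7→9→10→0 push 3
max flow = 8; residual-reachable set from 14 gives S-side
cut edges (S→T): {(8,6), (9,10), (12,6)} total cap 8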